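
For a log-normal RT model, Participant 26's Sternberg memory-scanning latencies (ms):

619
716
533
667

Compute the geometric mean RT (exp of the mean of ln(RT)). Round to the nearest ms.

ln(RT): 6.4281, 6.5737, 6.2785, 6.5028
Mean ln(RT) = 25.7831/4 = 6.44577
Geometric mean = exp(6.44577) = 630.03 ms

630 ms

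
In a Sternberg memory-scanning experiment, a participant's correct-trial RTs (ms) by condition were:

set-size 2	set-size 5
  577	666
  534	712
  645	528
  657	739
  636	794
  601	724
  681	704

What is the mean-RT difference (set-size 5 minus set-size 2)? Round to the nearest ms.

M(set-size 2) = 4331/7 = 618.714
M(set-size 5) = 4867/7 = 695.286
Difference = 695.286 − 618.714 = 76.571 ms

77 ms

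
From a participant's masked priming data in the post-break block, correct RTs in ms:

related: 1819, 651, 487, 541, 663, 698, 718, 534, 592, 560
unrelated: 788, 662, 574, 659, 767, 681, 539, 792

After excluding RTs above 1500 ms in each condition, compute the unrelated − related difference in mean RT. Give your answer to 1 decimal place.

related: exclude 1819
M(related) = 5444/9 = 604.889
M(unrelated) = 5462/8 = 682.750
Difference = 682.750 − 604.889 = 77.861 ms

77.9 ms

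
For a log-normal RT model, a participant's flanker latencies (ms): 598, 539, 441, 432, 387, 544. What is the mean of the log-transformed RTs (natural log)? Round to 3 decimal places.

6.183

ln(RT): 6.3936, 6.2897, 6.0890, 6.0684, 5.9584, 6.2989
Σ ln(RT) = 37.0982
Mean = 37.0982/6 = 6.18303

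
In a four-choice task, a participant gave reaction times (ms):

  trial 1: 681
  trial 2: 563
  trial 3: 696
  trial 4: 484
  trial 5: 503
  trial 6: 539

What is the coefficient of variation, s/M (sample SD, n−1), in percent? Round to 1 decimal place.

n = 6, Σ = 3466, M = 577.6667
Σ(x−M)² = 40739.333; s = √(40739.333/5) = 90.2655
CV = 90.2655 / 577.6667 = 0.15626 = 15.626%

15.6%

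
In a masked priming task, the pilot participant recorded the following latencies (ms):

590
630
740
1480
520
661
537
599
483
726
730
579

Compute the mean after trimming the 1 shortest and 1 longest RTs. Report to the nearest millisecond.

Sorted: 483, 520, 537, 579, 590, 599, 630, 661, 726, 730, 740, 1480
Drop lowest 1 (483) and highest 1 (1480)
Remaining (n=10): Σ = 6312, mean = 6312/10 = 631.200

631 ms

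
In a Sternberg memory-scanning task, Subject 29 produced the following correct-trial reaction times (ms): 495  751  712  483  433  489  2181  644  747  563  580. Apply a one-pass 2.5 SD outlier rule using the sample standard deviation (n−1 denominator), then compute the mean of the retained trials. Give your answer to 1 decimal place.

589.7 ms

n = 11, ΣRT = 8078, M = 734.364
Σ(x−M)² = 2426554.55; s = √(2426554.55/10) = 492.601
Cutoffs: 734.364 ± 2.5·492.601 → [-497.1, 1965.9]
Outside: 2181 → excluded.
Retained (n=10): Σ = 5897, mean = 5897/10 = 589.700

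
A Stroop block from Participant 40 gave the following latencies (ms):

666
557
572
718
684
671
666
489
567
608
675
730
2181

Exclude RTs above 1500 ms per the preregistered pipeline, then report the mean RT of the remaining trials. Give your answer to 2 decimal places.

633.58 ms

Excluded: 2181
Retained (n=12): Σ = 7603
Mean = 7603/12 = 633.5833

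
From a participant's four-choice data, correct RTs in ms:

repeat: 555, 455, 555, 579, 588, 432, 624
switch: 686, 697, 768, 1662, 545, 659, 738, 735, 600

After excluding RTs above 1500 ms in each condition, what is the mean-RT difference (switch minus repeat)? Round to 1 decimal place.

137.4 ms

switch: exclude 1662
M(repeat) = 3788/7 = 541.143
M(switch) = 5428/8 = 678.500
Difference = 678.500 − 541.143 = 137.357 ms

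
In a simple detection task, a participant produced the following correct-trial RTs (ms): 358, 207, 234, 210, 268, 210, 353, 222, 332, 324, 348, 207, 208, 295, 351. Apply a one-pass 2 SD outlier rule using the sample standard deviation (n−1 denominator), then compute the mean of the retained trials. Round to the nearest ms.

275 ms

n = 15, ΣRT = 4127, M = 275.133
Σ(x−M)² = 56853.73; s = √(56853.73/14) = 63.726
Cutoffs: 275.133 ± 2·63.726 → [147.7, 402.6]
No RTs fall outside the cutoffs; all 15 retained. Mean = 4127/15 = 275.133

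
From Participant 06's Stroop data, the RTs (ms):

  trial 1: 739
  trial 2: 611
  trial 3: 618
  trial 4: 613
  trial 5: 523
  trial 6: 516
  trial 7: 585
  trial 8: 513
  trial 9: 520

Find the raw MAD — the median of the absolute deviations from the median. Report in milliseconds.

62 ms

Sorted: 513, 516, 520, 523, 585, 611, 613, 618, 739 → median = 585
|x − 585|: 154, 26, 33, 28, 62, 69, 0, 72, 65
Sorted deviations: 0, 26, 28, 33, 62, 65, 69, 72, 154 → MAD = 62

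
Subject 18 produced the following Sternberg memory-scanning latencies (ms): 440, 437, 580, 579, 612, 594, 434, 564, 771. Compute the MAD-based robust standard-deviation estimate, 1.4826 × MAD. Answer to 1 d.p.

48.9 ms

Sorted: 434, 437, 440, 564, 579, 580, 594, 612, 771 → median = 579
|x − 579| sorted: 0, 1, 15, 15, 33, 139, 142, 145, 192 → MAD = 33
Robust SD ≈ 1.4826 × 33 = 48.926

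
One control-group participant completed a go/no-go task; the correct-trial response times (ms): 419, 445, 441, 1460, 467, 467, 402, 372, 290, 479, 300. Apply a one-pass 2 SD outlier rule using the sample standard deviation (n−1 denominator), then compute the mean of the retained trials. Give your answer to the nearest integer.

n = 11, ΣRT = 5542, M = 503.818
Σ(x−M)² = 1047213.64; s = √(1047213.64/10) = 323.607
Cutoffs: 503.818 ± 2·323.607 → [-143.4, 1151.0]
Outside: 1460 → excluded.
Retained (n=10): Σ = 4082, mean = 4082/10 = 408.200

408 ms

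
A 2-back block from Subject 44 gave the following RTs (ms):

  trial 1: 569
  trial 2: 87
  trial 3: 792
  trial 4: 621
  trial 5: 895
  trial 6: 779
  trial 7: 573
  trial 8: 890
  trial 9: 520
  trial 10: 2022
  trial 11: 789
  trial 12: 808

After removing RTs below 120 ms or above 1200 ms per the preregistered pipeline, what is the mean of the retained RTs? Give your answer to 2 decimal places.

723.60 ms

Excluded: 87, 2022
Retained (n=10): Σ = 7236
Mean = 7236/10 = 723.6000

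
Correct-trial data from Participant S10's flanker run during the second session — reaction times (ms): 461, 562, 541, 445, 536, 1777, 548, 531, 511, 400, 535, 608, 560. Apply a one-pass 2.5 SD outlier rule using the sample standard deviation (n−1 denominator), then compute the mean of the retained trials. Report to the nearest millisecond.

520 ms

n = 13, ΣRT = 8015, M = 616.538
Σ(x−M)² = 1495415.23; s = √(1495415.23/12) = 353.013
Cutoffs: 616.538 ± 2.5·353.013 → [-266.0, 1499.1]
Outside: 1777 → excluded.
Retained (n=12): Σ = 6238, mean = 6238/12 = 519.833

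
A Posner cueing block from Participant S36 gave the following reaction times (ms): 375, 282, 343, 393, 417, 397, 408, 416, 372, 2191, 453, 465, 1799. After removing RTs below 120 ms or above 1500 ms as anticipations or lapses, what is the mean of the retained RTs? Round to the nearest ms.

Excluded: 1799, 2191
Retained (n=11): Σ = 4321
Mean = 4321/11 = 392.8182

393 ms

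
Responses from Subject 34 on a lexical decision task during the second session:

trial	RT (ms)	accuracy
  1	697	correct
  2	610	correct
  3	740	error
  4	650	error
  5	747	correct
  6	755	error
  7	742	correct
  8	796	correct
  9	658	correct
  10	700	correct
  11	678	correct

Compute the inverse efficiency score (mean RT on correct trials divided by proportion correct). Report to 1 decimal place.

967.3 ms

Correct trials (n=8): 697, 610, 747, 742, 796, 658, 700, 678
Mean correct RT = 5628/8 = 703.5000 ms
Proportion correct = 8/11
IES = 703.5000 / (8/11) = 967.312 ms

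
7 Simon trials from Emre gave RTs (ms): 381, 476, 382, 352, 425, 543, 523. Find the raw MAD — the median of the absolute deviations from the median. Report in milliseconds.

51 ms

Sorted: 352, 381, 382, 425, 476, 523, 543 → median = 425
|x − 425|: 44, 51, 43, 73, 0, 118, 98
Sorted deviations: 0, 43, 44, 51, 73, 98, 118 → MAD = 51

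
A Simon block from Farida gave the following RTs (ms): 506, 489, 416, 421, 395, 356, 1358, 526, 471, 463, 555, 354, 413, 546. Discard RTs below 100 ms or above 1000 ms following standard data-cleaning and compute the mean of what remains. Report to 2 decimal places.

Excluded: 1358
Retained (n=13): Σ = 5911
Mean = 5911/13 = 454.6923

454.69 ms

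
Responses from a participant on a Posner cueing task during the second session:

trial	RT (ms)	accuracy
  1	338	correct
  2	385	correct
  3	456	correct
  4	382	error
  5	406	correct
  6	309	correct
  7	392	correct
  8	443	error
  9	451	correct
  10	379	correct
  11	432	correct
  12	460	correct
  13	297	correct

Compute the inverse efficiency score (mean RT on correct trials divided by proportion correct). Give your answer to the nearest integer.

463 ms

Correct trials (n=11): 338, 385, 456, 406, 309, 392, 451, 379, 432, 460, 297
Mean correct RT = 4305/11 = 391.3636 ms
Proportion correct = 11/13
IES = 391.3636 / (11/13) = 462.521 ms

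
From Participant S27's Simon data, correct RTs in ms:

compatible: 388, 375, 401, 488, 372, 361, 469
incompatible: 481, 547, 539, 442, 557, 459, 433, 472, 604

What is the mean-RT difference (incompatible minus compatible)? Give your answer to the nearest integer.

96 ms

M(compatible) = 2854/7 = 407.714
M(incompatible) = 4534/9 = 503.778
Difference = 503.778 − 407.714 = 96.063 ms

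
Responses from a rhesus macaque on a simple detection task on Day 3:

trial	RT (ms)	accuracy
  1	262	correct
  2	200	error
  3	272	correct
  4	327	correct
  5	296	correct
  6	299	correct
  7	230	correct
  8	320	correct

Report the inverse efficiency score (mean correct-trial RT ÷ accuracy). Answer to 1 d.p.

Correct trials (n=7): 262, 272, 327, 296, 299, 230, 320
Mean correct RT = 2006/7 = 286.5714 ms
Proportion correct = 7/8
IES = 286.5714 / (7/8) = 327.510 ms

327.5 ms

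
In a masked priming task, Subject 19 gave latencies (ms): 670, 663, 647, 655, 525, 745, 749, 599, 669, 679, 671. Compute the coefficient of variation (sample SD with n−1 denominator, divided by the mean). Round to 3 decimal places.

0.093

n = 11, Σ = 7272, M = 661.0909
Σ(x−M)² = 37944.909; s = √(37944.909/10) = 61.5994
CV = 61.5994 / 661.0909 = 0.09318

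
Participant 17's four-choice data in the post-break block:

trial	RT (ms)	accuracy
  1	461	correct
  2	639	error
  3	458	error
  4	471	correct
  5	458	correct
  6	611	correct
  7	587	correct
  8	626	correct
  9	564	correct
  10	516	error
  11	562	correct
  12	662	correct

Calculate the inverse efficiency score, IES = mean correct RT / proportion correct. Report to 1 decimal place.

741.0 ms

Correct trials (n=9): 461, 471, 458, 611, 587, 626, 564, 562, 662
Mean correct RT = 5002/9 = 555.7778 ms
Proportion correct = 9/12
IES = 555.7778 / (9/12) = 741.037 ms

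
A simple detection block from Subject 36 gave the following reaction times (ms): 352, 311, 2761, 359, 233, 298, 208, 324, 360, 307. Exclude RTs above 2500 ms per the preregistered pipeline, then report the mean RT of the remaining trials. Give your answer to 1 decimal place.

305.8 ms

Excluded: 2761
Retained (n=9): Σ = 2752
Mean = 2752/9 = 305.7778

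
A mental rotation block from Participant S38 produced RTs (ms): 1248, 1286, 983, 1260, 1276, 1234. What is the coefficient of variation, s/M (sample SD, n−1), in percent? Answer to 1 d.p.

9.5%

n = 6, Σ = 7287, M = 1214.5000
Σ(x−M)² = 66059.500; s = √(66059.500/5) = 114.9430
CV = 114.9430 / 1214.5000 = 0.09464 = 9.464%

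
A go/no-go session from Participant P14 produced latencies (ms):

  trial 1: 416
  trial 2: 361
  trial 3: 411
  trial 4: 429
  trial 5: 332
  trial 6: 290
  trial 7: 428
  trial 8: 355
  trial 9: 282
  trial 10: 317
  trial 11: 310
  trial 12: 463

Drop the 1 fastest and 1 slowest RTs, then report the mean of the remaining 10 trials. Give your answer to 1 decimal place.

364.9 ms

Sorted: 282, 290, 310, 317, 332, 355, 361, 411, 416, 428, 429, 463
Drop lowest 1 (282) and highest 1 (463)
Remaining (n=10): Σ = 3649, mean = 3649/10 = 364.900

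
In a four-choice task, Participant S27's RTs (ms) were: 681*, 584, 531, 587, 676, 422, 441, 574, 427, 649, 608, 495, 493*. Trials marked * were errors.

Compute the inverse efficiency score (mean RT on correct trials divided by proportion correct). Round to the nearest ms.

644 ms

Correct trials (n=11): 584, 531, 587, 676, 422, 441, 574, 427, 649, 608, 495
Mean correct RT = 5994/11 = 544.9091 ms
Proportion correct = 11/13
IES = 544.9091 / (11/13) = 643.983 ms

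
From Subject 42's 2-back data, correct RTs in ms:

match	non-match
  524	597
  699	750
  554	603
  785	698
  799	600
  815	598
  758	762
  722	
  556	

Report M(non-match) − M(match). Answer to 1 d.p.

M(match) = 6212/9 = 690.222
M(non-match) = 4608/7 = 658.286
Difference = 658.286 − 690.222 = -31.937 ms

-31.9 ms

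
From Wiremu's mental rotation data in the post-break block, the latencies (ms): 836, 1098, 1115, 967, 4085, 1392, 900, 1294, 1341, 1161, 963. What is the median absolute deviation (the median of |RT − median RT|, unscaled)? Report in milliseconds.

Sorted: 836, 900, 963, 967, 1098, 1115, 1161, 1294, 1341, 1392, 4085 → median = 1115
|x − 1115|: 279, 17, 0, 148, 2970, 277, 215, 179, 226, 46, 152
Sorted deviations: 0, 17, 46, 148, 152, 179, 215, 226, 277, 279, 2970 → MAD = 179

179 ms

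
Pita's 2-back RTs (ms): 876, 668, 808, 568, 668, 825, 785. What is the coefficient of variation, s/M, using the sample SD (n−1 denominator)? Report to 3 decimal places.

0.148

n = 7, Σ = 5198, M = 742.5714
Σ(x−M)² = 72275.714; s = √(72275.714/6) = 109.7541
CV = 109.7541 / 742.5714 = 0.14780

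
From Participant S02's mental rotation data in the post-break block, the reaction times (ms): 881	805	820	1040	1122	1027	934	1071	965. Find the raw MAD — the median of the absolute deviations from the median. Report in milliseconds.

84 ms

Sorted: 805, 820, 881, 934, 965, 1027, 1040, 1071, 1122 → median = 965
|x − 965|: 84, 160, 145, 75, 157, 62, 31, 106, 0
Sorted deviations: 0, 31, 62, 75, 84, 106, 145, 157, 160 → MAD = 84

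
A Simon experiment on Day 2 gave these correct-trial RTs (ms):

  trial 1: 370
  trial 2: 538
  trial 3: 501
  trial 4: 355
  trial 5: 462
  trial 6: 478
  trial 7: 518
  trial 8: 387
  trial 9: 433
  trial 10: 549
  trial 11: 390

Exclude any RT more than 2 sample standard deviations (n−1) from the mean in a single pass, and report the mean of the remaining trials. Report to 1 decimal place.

452.8 ms

n = 11, ΣRT = 4981, M = 452.818
Σ(x−M)² = 48893.64; s = √(48893.64/10) = 69.924
Cutoffs: 452.818 ± 2·69.924 → [313.0, 592.7]
No RTs fall outside the cutoffs; all 11 retained. Mean = 4981/11 = 452.818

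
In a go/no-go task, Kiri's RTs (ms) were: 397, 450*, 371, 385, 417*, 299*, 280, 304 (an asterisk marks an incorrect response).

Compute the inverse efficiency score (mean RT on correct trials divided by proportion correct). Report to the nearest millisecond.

Correct trials (n=5): 397, 371, 385, 280, 304
Mean correct RT = 1737/5 = 347.4000 ms
Proportion correct = 5/8
IES = 347.4000 / (5/8) = 555.840 ms

556 ms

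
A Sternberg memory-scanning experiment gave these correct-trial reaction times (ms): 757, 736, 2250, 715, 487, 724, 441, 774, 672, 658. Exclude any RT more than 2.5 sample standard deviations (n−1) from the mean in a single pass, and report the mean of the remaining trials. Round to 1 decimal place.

n = 10, ΣRT = 8214, M = 821.400
Σ(x−M)² = 2380940.40; s = √(2380940.40/9) = 514.343
Cutoffs: 821.400 ± 2.5·514.343 → [-464.5, 2107.3]
Outside: 2250 → excluded.
Retained (n=9): Σ = 5964, mean = 5964/9 = 662.667

662.7 ms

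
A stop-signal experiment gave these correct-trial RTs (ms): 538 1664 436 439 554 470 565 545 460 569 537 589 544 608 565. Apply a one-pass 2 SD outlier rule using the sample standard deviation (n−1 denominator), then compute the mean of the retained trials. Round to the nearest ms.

530 ms

n = 15, ΣRT = 9083, M = 605.533
Σ(x−M)² = 1240639.73; s = √(1240639.73/14) = 297.686
Cutoffs: 605.533 ± 2·297.686 → [10.2, 1200.9]
Outside: 1664 → excluded.
Retained (n=14): Σ = 7419, mean = 7419/14 = 529.929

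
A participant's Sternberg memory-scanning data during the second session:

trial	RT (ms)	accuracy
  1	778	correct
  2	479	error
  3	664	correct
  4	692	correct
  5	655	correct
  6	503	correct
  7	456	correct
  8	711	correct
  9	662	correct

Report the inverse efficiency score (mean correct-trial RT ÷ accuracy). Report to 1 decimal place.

Correct trials (n=8): 778, 664, 692, 655, 503, 456, 711, 662
Mean correct RT = 5121/8 = 640.1250 ms
Proportion correct = 8/9
IES = 640.1250 / (8/9) = 720.141 ms

720.1 ms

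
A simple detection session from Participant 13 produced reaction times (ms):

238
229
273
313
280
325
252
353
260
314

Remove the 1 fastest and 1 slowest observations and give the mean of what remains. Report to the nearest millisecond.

Sorted: 229, 238, 252, 260, 273, 280, 313, 314, 325, 353
Drop lowest 1 (229) and highest 1 (353)
Remaining (n=8): Σ = 2255, mean = 2255/8 = 281.875

282 ms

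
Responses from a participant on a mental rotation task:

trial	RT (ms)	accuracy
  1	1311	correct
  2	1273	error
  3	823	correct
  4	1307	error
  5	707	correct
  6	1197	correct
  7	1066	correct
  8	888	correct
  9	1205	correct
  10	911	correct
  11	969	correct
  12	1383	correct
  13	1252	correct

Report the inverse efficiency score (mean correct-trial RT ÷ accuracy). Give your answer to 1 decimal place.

1258.3 ms

Correct trials (n=11): 1311, 823, 707, 1197, 1066, 888, 1205, 911, 969, 1383, 1252
Mean correct RT = 11712/11 = 1064.7273 ms
Proportion correct = 11/13
IES = 1064.7273 / (11/13) = 1258.314 ms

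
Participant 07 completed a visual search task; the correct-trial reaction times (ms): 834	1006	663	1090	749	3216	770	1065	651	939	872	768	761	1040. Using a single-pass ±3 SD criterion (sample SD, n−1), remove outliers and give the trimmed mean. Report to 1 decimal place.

862.2 ms

n = 14, ΣRT = 14424, M = 1030.286
Σ(x−M)² = 5421652.86; s = √(5421652.86/13) = 645.794
Cutoffs: 1030.286 ± 3·645.794 → [-907.1, 2967.7]
Outside: 3216 → excluded.
Retained (n=13): Σ = 11208, mean = 11208/13 = 862.154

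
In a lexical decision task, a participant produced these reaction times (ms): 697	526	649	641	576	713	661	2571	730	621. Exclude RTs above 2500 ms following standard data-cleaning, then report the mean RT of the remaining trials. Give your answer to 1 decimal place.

Excluded: 2571
Retained (n=9): Σ = 5814
Mean = 5814/9 = 646.0000

646.0 ms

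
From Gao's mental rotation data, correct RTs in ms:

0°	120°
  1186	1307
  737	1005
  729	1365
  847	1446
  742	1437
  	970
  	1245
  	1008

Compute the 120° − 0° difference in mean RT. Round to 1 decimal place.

M(0°) = 4241/5 = 848.200
M(120°) = 9783/8 = 1222.875
Difference = 1222.875 − 848.200 = 374.675 ms

374.7 ms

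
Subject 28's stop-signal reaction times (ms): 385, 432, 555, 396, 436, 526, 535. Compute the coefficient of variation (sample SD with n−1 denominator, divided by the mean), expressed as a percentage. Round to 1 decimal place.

n = 7, Σ = 3265, M = 466.4286
Σ(x−M)² = 29797.714; s = √(29797.714/6) = 70.4719
CV = 70.4719 / 466.4286 = 0.15109 = 15.109%

15.1%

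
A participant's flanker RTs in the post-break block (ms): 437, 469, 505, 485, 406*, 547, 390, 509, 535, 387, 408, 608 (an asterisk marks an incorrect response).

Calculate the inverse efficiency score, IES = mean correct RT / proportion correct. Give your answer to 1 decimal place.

Correct trials (n=11): 437, 469, 505, 485, 547, 390, 509, 535, 387, 408, 608
Mean correct RT = 5280/11 = 480.0000 ms
Proportion correct = 11/12
IES = 480.0000 / (11/12) = 523.636 ms

523.6 ms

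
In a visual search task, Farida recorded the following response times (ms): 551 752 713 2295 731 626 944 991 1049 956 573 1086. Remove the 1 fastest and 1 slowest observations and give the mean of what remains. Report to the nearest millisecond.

842 ms

Sorted: 551, 573, 626, 713, 731, 752, 944, 956, 991, 1049, 1086, 2295
Drop lowest 1 (551) and highest 1 (2295)
Remaining (n=10): Σ = 8421, mean = 8421/10 = 842.100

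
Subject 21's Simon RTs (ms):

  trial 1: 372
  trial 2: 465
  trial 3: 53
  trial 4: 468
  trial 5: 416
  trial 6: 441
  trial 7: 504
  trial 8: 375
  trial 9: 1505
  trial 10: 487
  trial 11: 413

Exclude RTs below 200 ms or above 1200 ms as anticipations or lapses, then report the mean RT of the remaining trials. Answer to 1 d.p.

437.9 ms

Excluded: 53, 1505
Retained (n=9): Σ = 3941
Mean = 3941/9 = 437.8889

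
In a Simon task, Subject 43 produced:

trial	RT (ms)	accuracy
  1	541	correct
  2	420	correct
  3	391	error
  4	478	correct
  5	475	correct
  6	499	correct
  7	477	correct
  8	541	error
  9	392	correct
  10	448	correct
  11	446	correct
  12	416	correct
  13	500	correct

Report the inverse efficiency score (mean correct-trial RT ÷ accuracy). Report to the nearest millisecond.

547 ms

Correct trials (n=11): 541, 420, 478, 475, 499, 477, 392, 448, 446, 416, 500
Mean correct RT = 5092/11 = 462.9091 ms
Proportion correct = 11/13
IES = 462.9091 / (11/13) = 547.074 ms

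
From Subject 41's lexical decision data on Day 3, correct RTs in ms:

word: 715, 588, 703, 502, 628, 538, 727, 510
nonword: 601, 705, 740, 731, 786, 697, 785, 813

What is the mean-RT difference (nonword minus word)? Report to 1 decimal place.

M(word) = 4911/8 = 613.875
M(nonword) = 5858/8 = 732.250
Difference = 732.250 − 613.875 = 118.375 ms

118.4 ms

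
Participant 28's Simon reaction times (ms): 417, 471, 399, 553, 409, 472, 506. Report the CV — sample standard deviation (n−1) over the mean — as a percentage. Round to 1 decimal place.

12.3%

n = 7, Σ = 3227, M = 461.0000
Σ(x−M)² = 19194.000; s = √(19194.000/6) = 56.5597
CV = 56.5597 / 461.0000 = 0.12269 = 12.269%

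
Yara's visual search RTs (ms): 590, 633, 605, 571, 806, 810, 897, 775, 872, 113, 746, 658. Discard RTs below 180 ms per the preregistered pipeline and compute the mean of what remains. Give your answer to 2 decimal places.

723.91 ms

Excluded: 113
Retained (n=11): Σ = 7963
Mean = 7963/11 = 723.9091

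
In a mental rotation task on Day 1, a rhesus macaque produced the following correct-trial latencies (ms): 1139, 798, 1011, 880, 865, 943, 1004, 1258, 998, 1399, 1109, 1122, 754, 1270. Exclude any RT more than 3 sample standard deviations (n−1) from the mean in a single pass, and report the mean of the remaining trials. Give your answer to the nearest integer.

1039 ms

n = 14, ΣRT = 14550, M = 1039.286
Σ(x−M)² = 460478.86; s = √(460478.86/13) = 188.206
Cutoffs: 1039.286 ± 3·188.206 → [474.7, 1603.9]
No RTs fall outside the cutoffs; all 14 retained. Mean = 14550/14 = 1039.286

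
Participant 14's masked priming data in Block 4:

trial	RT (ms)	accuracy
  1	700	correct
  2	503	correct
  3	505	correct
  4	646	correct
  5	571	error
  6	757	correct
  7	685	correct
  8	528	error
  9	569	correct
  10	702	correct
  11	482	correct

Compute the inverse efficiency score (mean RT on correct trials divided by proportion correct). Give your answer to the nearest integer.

Correct trials (n=9): 700, 503, 505, 646, 757, 685, 569, 702, 482
Mean correct RT = 5549/9 = 616.5556 ms
Proportion correct = 9/11
IES = 616.5556 / (9/11) = 753.568 ms

754 ms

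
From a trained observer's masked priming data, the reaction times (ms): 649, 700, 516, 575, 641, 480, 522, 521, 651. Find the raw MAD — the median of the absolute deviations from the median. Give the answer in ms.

Sorted: 480, 516, 521, 522, 575, 641, 649, 651, 700 → median = 575
|x − 575|: 74, 125, 59, 0, 66, 95, 53, 54, 76
Sorted deviations: 0, 53, 54, 59, 66, 74, 76, 95, 125 → MAD = 66

66 ms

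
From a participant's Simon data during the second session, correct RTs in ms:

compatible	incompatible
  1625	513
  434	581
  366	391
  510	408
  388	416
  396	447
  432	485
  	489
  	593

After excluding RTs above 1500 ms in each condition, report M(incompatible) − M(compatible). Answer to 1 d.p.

59.3 ms

compatible: exclude 1625
M(compatible) = 2526/6 = 421.000
M(incompatible) = 4323/9 = 480.333
Difference = 480.333 − 421.000 = 59.333 ms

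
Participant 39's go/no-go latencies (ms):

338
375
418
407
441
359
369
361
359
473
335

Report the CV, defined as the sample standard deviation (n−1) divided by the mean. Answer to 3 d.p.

n = 11, Σ = 4235, M = 385.0000
Σ(x−M)² = 19446.000; s = √(19446.000/10) = 44.0976
CV = 44.0976 / 385.0000 = 0.11454

0.115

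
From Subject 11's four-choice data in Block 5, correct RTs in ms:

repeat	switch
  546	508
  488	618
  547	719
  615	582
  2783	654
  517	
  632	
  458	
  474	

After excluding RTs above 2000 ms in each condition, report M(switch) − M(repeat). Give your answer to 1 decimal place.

81.6 ms

repeat: exclude 2783
M(repeat) = 4277/8 = 534.625
M(switch) = 3081/5 = 616.200
Difference = 616.200 − 534.625 = 81.575 ms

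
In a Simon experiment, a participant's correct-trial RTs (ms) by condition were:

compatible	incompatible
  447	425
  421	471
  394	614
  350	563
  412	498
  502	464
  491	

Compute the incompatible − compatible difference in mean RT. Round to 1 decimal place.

M(compatible) = 3017/7 = 431.000
M(incompatible) = 3035/6 = 505.833
Difference = 505.833 − 431.000 = 74.833 ms

74.8 ms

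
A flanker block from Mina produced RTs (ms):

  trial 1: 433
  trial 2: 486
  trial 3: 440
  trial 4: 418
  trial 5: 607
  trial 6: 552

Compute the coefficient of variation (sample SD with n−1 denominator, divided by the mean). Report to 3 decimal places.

0.154

n = 6, Σ = 2936, M = 489.3333
Σ(x−M)² = 28479.333; s = √(28479.333/5) = 75.4710
CV = 75.4710 / 489.3333 = 0.15423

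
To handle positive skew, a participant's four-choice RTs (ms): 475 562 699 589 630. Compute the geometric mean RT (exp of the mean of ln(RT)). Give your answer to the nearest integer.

586 ms

ln(RT): 6.1633, 6.3315, 6.5497, 6.3784, 6.4457
Mean ln(RT) = 31.8686/5 = 6.37372
Geometric mean = exp(6.37372) = 586.24 ms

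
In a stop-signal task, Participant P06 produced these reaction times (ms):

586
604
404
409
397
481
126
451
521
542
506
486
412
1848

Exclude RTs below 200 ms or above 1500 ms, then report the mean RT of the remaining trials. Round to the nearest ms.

483 ms

Excluded: 126, 1848
Retained (n=12): Σ = 5799
Mean = 5799/12 = 483.2500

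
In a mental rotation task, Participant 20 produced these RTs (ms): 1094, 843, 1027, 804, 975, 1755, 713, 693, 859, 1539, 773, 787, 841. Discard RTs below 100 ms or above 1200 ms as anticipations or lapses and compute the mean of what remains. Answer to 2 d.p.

855.36 ms

Excluded: 1539, 1755
Retained (n=11): Σ = 9409
Mean = 9409/11 = 855.3636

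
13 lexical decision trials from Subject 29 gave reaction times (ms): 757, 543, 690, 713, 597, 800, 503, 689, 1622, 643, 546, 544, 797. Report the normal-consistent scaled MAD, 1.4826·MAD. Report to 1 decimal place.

160.1 ms

Sorted: 503, 543, 544, 546, 597, 643, 689, 690, 713, 757, 797, 800, 1622 → median = 689
|x − 689| sorted: 0, 1, 24, 46, 68, 92, 108, 111, 143, 145, 146, 186, 933 → MAD = 108
Robust SD ≈ 1.4826 × 108 = 160.121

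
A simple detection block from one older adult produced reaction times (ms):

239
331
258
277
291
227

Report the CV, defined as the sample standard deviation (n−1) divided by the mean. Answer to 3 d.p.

0.140

n = 6, Σ = 1623, M = 270.5000
Σ(x−M)² = 7163.500; s = √(7163.500/5) = 37.8510
CV = 37.8510 / 270.5000 = 0.13993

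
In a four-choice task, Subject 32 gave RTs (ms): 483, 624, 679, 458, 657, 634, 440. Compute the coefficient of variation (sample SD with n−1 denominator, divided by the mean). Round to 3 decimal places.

n = 7, Σ = 3975, M = 567.8571
Σ(x−M)² = 63442.857; s = √(63442.857/6) = 102.8290
CV = 102.8290 / 567.8571 = 0.18108

0.181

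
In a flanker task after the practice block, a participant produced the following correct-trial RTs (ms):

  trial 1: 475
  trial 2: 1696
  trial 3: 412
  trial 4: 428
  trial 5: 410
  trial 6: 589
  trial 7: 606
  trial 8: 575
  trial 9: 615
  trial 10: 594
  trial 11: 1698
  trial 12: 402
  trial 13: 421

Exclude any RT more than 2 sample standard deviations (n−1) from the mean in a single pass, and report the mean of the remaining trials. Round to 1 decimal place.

n = 13, ΣRT = 8921, M = 686.231
Σ(x−M)² = 2499096.31; s = √(2499096.31/12) = 456.353
Cutoffs: 686.231 ± 2·456.353 → [-226.5, 1598.9]
Outside: 1696, 1698 → excluded.
Retained (n=11): Σ = 5527, mean = 5527/11 = 502.455

502.5 ms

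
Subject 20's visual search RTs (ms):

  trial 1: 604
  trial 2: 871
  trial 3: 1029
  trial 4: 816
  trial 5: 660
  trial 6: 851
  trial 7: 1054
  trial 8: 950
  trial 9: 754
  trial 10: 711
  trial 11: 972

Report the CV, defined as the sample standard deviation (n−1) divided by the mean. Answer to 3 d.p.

0.178

n = 11, Σ = 9272, M = 842.9091
Σ(x−M)² = 224738.909; s = √(224738.909/10) = 149.9129
CV = 149.9129 / 842.9091 = 0.17785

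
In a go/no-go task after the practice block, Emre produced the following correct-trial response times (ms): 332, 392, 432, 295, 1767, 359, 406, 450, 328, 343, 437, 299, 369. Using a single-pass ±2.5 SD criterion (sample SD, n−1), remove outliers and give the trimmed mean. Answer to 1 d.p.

n = 13, ΣRT = 6209, M = 477.615
Σ(x−M)² = 1832293.08; s = √(1832293.08/12) = 390.757
Cutoffs: 477.615 ± 2.5·390.757 → [-499.3, 1454.5]
Outside: 1767 → excluded.
Retained (n=12): Σ = 4442, mean = 4442/12 = 370.167

370.2 ms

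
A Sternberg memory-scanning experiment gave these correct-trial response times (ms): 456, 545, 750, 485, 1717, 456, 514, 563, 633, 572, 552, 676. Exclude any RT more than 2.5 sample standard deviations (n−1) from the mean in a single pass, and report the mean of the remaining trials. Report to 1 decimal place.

n = 12, ΣRT = 7919, M = 659.917
Σ(x−M)² = 1303548.92; s = √(1303548.92/11) = 344.245
Cutoffs: 659.917 ± 2.5·344.245 → [-200.7, 1520.5]
Outside: 1717 → excluded.
Retained (n=11): Σ = 6202, mean = 6202/11 = 563.818

563.8 ms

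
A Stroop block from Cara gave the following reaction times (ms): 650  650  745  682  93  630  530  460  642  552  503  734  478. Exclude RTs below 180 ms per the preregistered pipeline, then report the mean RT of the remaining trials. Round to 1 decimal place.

604.7 ms

Excluded: 93
Retained (n=12): Σ = 7256
Mean = 7256/12 = 604.6667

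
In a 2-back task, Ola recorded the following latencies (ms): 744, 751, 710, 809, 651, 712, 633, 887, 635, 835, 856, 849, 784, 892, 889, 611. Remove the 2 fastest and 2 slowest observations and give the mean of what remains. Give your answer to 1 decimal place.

768.6 ms

Sorted: 611, 633, 635, 651, 710, 712, 744, 751, 784, 809, 835, 849, 856, 887, 889, 892
Drop lowest 2 (611, 633) and highest 2 (889, 892)
Remaining (n=12): Σ = 9223, mean = 9223/12 = 768.583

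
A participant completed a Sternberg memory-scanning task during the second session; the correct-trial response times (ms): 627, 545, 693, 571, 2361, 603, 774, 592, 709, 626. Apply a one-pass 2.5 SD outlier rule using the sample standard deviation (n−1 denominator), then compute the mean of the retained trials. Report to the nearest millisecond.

n = 10, ΣRT = 8101, M = 810.100
Σ(x−M)² = 2715850.90; s = √(2715850.90/9) = 549.328
Cutoffs: 810.100 ± 2.5·549.328 → [-563.2, 2183.4]
Outside: 2361 → excluded.
Retained (n=9): Σ = 5740, mean = 5740/9 = 637.778

638 ms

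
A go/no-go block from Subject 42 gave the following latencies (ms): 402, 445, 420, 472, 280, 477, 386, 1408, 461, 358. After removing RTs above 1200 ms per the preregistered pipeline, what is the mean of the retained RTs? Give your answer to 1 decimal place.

411.2 ms

Excluded: 1408
Retained (n=9): Σ = 3701
Mean = 3701/9 = 411.2222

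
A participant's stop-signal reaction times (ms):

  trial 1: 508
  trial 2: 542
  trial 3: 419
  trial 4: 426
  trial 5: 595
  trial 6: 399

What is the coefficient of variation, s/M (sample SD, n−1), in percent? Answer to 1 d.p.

n = 6, Σ = 2889, M = 481.5000
Σ(x−M)² = 31037.500; s = √(31037.500/5) = 78.7877
CV = 78.7877 / 481.5000 = 0.16363 = 16.363%

16.4%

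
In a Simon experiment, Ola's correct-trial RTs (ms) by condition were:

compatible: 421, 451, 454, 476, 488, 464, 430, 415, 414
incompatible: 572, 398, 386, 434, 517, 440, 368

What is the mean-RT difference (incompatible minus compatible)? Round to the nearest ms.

M(compatible) = 4013/9 = 445.889
M(incompatible) = 3115/7 = 445.000
Difference = 445.000 − 445.889 = -0.889 ms

-1 ms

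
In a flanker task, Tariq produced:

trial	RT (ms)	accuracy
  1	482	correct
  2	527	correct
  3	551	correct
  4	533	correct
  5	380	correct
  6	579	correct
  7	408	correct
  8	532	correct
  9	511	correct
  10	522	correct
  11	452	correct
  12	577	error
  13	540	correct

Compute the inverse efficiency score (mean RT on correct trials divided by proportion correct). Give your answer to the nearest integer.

Correct trials (n=12): 482, 527, 551, 533, 380, 579, 408, 532, 511, 522, 452, 540
Mean correct RT = 6017/12 = 501.4167 ms
Proportion correct = 12/13
IES = 501.4167 / (12/13) = 543.201 ms

543 ms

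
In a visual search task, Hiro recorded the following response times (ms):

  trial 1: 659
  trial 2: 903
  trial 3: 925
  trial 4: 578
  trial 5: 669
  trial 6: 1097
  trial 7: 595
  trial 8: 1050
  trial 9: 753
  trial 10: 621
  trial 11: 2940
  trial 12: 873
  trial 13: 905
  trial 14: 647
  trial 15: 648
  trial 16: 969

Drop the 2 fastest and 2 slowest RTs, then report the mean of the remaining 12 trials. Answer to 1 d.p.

Sorted: 578, 595, 621, 647, 648, 659, 669, 753, 873, 903, 905, 925, 969, 1050, 1097, 2940
Drop lowest 2 (578, 595) and highest 2 (1097, 2940)
Remaining (n=12): Σ = 9622, mean = 9622/12 = 801.833

801.8 ms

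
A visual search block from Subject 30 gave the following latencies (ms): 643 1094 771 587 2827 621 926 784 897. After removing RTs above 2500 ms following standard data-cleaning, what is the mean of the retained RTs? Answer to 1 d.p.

Excluded: 2827
Retained (n=8): Σ = 6323
Mean = 6323/8 = 790.3750

790.4 ms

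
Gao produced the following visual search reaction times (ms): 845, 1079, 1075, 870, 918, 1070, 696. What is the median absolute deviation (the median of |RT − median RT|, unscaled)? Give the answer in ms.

Sorted: 696, 845, 870, 918, 1070, 1075, 1079 → median = 918
|x − 918|: 73, 161, 157, 48, 0, 152, 222
Sorted deviations: 0, 48, 73, 152, 157, 161, 222 → MAD = 152

152 ms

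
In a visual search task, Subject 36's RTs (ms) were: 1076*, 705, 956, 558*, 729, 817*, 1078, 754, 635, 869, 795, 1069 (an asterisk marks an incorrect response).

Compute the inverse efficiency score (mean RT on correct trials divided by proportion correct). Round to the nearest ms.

1124 ms

Correct trials (n=9): 705, 956, 729, 1078, 754, 635, 869, 795, 1069
Mean correct RT = 7590/9 = 843.3333 ms
Proportion correct = 9/12
IES = 843.3333 / (9/12) = 1124.444 ms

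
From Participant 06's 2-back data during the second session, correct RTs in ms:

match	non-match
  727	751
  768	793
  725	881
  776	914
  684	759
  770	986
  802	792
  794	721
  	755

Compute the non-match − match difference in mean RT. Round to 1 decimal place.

61.1 ms

M(match) = 6046/8 = 755.750
M(non-match) = 7352/9 = 816.889
Difference = 816.889 − 755.750 = 61.139 ms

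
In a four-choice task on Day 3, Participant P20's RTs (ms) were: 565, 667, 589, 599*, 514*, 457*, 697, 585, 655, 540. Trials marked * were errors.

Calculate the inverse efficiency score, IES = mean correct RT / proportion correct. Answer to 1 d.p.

Correct trials (n=7): 565, 667, 589, 697, 585, 655, 540
Mean correct RT = 4298/7 = 614.0000 ms
Proportion correct = 7/10
IES = 614.0000 / (7/10) = 877.143 ms

877.1 ms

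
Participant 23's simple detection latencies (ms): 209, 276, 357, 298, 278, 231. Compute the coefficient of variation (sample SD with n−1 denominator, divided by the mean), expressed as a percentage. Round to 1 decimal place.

18.9%

n = 6, Σ = 1649, M = 274.8333
Σ(x−M)² = 13554.833; s = √(13554.833/5) = 52.0669
CV = 52.0669 / 274.8333 = 0.18945 = 18.945%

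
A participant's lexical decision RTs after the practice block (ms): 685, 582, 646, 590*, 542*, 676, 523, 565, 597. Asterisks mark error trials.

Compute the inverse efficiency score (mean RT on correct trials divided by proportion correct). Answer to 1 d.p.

785.0 ms

Correct trials (n=7): 685, 582, 646, 676, 523, 565, 597
Mean correct RT = 4274/7 = 610.5714 ms
Proportion correct = 7/9
IES = 610.5714 / (7/9) = 785.020 ms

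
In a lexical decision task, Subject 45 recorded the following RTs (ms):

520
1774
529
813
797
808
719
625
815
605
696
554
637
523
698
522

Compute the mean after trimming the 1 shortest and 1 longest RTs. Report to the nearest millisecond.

Sorted: 520, 522, 523, 529, 554, 605, 625, 637, 696, 698, 719, 797, 808, 813, 815, 1774
Drop lowest 1 (520) and highest 1 (1774)
Remaining (n=14): Σ = 9341, mean = 9341/14 = 667.214

667 ms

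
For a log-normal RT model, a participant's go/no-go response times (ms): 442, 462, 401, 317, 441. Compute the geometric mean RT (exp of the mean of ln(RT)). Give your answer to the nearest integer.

409 ms

ln(RT): 6.0913, 6.1356, 5.9940, 5.7589, 6.0890
Mean ln(RT) = 30.0688/5 = 6.01376
Geometric mean = exp(6.01376) = 409.02 ms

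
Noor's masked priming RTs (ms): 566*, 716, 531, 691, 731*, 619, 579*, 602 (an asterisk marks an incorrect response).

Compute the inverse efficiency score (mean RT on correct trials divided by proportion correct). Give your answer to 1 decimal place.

1010.9 ms

Correct trials (n=5): 716, 531, 691, 619, 602
Mean correct RT = 3159/5 = 631.8000 ms
Proportion correct = 5/8
IES = 631.8000 / (5/8) = 1010.880 ms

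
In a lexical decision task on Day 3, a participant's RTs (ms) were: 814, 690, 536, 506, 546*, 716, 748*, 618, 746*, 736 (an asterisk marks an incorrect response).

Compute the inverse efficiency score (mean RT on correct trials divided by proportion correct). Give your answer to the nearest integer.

942 ms

Correct trials (n=7): 814, 690, 536, 506, 716, 618, 736
Mean correct RT = 4616/7 = 659.4286 ms
Proportion correct = 7/10
IES = 659.4286 / (7/10) = 942.041 ms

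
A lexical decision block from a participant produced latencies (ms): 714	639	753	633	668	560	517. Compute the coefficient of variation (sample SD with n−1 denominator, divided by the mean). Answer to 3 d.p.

n = 7, Σ = 4484, M = 640.5714
Σ(x−M)² = 40605.714; s = √(40605.714/6) = 82.2655
CV = 82.2655 / 640.5714 = 0.12843

0.128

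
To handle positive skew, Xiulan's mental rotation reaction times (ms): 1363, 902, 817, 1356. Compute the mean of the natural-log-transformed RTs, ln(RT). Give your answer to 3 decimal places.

6.985

ln(RT): 7.2174, 6.8046, 6.7056, 7.2123
Σ ln(RT) = 27.9400
Mean = 27.9400/4 = 6.98500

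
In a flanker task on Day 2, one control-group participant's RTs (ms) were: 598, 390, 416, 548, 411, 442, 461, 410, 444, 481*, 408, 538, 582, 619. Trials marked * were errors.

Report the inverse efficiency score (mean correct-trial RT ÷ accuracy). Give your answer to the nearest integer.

519 ms

Correct trials (n=13): 598, 390, 416, 548, 411, 442, 461, 410, 444, 408, 538, 582, 619
Mean correct RT = 6267/13 = 482.0769 ms
Proportion correct = 13/14
IES = 482.0769 / (13/14) = 519.160 ms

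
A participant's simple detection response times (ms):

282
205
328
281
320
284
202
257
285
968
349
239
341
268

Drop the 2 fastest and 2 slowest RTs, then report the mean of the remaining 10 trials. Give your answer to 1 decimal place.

288.5 ms

Sorted: 202, 205, 239, 257, 268, 281, 282, 284, 285, 320, 328, 341, 349, 968
Drop lowest 2 (202, 205) and highest 2 (349, 968)
Remaining (n=10): Σ = 2885, mean = 2885/10 = 288.500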